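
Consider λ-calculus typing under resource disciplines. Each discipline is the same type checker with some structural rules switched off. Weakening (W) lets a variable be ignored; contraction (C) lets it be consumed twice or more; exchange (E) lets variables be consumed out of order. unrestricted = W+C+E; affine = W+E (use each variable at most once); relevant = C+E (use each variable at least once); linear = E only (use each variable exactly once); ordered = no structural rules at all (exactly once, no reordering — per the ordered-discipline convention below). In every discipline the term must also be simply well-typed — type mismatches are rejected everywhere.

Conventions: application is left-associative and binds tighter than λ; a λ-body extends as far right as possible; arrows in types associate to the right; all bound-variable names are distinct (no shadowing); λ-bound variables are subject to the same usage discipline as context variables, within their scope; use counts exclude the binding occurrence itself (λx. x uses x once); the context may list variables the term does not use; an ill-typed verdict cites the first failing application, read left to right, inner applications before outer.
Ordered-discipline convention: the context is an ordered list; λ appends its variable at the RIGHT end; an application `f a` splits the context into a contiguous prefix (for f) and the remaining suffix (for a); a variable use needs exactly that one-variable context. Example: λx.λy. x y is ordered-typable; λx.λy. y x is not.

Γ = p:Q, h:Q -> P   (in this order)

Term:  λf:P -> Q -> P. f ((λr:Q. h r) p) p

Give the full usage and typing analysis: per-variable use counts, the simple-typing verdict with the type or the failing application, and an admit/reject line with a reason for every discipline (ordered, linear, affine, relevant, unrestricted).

counts: p: 2×, h: 1×, f (bound): 1×, r (bound): 1×
left-to-right use order: f, h, r, p, p
typing: ✓ — (P -> Q -> P) -> P
ordered: ✗, repeated use of p ×2
linear: ✗, repeated use of p ×2
affine: ✗, repeated use of p ×2
relevant: ✓, p, h, f, r: all used, weakening unneeded
unrestricted: ✓, simply typable at (P -> Q -> P) -> P; W, C, E all held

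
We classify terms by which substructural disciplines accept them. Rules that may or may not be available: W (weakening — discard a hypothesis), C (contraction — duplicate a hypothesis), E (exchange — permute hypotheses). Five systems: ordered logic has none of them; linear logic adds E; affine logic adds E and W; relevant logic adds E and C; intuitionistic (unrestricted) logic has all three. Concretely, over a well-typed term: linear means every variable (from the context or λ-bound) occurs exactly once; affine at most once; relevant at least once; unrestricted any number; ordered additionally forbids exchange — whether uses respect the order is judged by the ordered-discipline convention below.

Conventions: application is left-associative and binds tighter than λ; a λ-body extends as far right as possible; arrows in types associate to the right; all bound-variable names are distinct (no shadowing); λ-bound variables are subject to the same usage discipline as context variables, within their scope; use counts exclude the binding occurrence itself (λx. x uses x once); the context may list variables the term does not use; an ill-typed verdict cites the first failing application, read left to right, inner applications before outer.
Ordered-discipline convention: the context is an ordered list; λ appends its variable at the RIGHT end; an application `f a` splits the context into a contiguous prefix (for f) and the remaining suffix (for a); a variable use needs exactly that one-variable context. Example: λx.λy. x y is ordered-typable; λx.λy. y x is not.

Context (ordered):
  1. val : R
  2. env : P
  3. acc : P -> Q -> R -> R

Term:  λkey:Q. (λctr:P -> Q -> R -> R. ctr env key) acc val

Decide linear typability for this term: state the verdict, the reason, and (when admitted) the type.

yes — each of val, env, acc, key, ctr used exactly once; term : Q -> R
use counts: val: 1×, env: 1×, acc: 1×, key (bound): 1×, ctr (bound): 1×
uses in reading order: ctr, env, key, acc, val
typing: the term checks, with type Q -> R
per-discipline verdicts: ordered ✗, linear ✓, affine ✓, relevant ✓, unrestricted ✓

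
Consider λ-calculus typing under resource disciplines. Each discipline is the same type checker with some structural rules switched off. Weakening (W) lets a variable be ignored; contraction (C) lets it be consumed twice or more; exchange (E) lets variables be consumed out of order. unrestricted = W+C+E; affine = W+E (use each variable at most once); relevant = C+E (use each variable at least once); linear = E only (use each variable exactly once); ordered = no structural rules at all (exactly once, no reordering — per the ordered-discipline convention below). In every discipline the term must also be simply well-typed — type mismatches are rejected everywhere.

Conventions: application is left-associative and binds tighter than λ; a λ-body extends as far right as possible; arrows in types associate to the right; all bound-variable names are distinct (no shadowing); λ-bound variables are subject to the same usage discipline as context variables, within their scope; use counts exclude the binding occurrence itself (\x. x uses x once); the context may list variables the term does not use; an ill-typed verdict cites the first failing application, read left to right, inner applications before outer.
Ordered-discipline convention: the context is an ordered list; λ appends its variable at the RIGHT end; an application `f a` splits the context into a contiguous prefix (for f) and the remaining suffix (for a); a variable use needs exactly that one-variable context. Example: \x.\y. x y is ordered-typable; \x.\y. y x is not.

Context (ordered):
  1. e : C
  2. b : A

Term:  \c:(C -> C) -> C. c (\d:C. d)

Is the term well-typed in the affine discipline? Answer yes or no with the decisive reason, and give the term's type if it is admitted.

yes — no duplicate uses among e, b, c, d; term : ((C -> C) -> C) -> C
use counts: e: 0; b: 0; c (λ-bound): 1; d (λ-bound): 1
left-to-right use order: c, d
typing: well-typed — term : ((C -> C) -> C) -> C
per-discipline verdicts: ordered ✗ · linear ✗ · affine ✓ · relevant ✗ · unrestricted ✓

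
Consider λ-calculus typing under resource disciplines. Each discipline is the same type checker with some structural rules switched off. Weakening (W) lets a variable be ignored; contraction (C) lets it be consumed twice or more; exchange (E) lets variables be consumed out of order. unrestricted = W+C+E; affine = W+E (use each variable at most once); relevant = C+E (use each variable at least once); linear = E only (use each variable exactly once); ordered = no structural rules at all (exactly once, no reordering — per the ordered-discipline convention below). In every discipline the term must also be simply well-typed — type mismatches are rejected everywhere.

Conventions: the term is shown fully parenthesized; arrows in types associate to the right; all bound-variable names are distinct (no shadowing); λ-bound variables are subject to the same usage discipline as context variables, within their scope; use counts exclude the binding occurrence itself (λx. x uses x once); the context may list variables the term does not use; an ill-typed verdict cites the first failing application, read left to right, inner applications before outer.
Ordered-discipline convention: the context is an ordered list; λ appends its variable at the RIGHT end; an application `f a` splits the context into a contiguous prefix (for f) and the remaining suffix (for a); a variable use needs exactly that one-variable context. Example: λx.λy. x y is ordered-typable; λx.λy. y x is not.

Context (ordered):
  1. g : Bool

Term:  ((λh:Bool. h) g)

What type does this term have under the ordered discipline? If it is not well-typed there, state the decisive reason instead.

term : Bool
use counts: g: 1×; h [bound]: 1×
order of uses: h, g
typing: ✓ — Bool
per-discipline verdicts: ordered ✓ | linear ✓ | affine ✓ | relevant ✓ | unrestricted ✓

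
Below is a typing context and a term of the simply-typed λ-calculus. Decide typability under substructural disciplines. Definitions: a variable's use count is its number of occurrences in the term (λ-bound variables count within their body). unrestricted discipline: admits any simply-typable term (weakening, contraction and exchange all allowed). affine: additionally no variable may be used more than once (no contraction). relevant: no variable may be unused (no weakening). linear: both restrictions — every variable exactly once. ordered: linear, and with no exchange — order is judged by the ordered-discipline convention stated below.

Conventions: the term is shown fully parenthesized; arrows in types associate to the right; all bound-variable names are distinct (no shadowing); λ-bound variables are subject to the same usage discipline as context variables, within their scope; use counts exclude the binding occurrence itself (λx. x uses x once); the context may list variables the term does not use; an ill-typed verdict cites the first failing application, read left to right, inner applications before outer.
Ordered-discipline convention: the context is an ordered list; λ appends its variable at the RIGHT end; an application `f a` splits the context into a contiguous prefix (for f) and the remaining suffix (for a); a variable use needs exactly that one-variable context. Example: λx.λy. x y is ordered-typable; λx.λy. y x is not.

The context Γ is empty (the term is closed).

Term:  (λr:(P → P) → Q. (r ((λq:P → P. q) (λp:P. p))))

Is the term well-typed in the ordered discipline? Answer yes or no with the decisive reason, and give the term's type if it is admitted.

yes — one use each (r, q, p); ordered split holds; term : ((P → P) → Q) → Q
variable uses: r (bound): 1×, q (bound): 1×, p (bound): 1×
order of uses: r, q, p
typing: well-typed — term : ((P → P) → Q) → Q
summary: ordered ✓; linear ✓; affine ✓; relevant ✓; unrestricted ✓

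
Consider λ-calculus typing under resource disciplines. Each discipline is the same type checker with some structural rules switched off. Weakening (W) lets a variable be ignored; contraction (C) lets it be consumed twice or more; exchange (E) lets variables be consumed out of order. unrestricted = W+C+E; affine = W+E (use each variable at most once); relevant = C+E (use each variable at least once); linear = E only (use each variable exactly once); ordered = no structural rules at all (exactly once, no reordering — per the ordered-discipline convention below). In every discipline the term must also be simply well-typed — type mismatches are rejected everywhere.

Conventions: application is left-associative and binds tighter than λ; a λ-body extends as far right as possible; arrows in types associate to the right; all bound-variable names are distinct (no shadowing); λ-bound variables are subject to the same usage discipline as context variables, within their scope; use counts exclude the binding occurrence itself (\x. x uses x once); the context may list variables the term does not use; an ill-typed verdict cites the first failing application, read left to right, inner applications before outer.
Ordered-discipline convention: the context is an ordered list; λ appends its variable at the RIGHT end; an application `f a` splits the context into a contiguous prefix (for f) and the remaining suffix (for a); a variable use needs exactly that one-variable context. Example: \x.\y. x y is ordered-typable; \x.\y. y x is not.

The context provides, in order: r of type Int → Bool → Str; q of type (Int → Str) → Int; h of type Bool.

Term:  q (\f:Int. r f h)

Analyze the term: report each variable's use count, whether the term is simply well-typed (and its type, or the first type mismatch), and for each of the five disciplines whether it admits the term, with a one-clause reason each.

usage: r: 1; q: 1; h: 1; f [bound]: 1
uses in reading order: q, r, f, h
typing: the term checks, with type Int
ordered ✗ (no ordered split (uses run q, r, f, h))
linear ✓ (exactly-once usage across r, q, h, f)
affine ✓ (at most one use each (r, q, h, f))
relevant ✓ (r, q, h, f: all used, weakening unneeded)
unrestricted ✓ (well-typed at Int; no restrictions here)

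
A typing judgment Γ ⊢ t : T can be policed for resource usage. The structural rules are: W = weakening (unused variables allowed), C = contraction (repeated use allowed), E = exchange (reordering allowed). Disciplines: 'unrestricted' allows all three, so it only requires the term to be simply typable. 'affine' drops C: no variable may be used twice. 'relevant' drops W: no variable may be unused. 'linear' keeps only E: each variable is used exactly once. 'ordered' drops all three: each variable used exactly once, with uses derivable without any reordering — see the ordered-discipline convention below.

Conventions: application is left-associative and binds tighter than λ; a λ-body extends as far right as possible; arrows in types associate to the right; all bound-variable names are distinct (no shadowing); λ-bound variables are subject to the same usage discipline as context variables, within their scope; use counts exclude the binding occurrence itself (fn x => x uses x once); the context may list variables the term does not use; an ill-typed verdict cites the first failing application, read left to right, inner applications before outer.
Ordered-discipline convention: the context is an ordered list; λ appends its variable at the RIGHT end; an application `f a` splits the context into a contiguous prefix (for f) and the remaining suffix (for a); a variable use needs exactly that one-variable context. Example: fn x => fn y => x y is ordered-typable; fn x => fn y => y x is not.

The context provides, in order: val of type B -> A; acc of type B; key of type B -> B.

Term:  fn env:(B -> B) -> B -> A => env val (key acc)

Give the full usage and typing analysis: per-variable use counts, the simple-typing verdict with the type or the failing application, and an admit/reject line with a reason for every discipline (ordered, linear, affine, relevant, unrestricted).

counts: val: 1×, acc: 1×, key: 1×, env (bound): 1×
uses in reading order: env, val, key, acc
typing: ill-typed: an argument B -> A mismatches the expected B -> B
ordered: ✗, not simply typable
linear: ✗, fails simple typing
affine: ✗, a type mismatch blocks all five
relevant: ✗, the type mismatch rejects it
unrestricted: ✗, not simply typable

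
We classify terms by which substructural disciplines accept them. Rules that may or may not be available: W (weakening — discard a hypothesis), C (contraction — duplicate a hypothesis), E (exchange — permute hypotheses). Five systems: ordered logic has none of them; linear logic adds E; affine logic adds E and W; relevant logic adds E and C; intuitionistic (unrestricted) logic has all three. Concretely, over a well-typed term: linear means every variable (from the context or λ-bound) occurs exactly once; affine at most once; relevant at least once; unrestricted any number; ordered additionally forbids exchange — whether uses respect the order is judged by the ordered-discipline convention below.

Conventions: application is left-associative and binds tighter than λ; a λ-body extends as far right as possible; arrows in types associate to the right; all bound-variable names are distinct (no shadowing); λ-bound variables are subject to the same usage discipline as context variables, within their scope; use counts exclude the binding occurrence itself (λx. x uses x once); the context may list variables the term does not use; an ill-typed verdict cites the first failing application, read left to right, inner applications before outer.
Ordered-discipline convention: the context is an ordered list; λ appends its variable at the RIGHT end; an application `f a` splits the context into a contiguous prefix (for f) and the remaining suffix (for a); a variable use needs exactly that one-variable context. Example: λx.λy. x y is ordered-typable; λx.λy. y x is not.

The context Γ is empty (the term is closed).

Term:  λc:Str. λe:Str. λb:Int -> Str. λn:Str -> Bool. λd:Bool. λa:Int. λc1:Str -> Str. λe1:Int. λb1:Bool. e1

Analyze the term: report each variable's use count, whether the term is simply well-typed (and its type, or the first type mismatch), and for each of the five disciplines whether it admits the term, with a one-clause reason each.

variable uses: c (bound) ×0, e (bound) ×0, b (bound) ×0, n (bound) ×0, d (bound) ×0, a (bound) ×0, c1 (bound) ×0, e1 (bound) ×1, b1 (bound) ×0
use order (left to right): e1
typing: the term checks, with type Str -> Str -> (Int -> Str) -> (Str -> Bool) -> Bool -> Int -> (Str -> Str) -> Int -> Bool -> Int
ordered: ✗ — unused: c, e, b, n, d, a, c1, b1 — weakening required
linear: ✗ — unused: c, e, b, n, d, a, c1, b1 — weakening required
affine: ✓ — none of c, e, b, n, d, a, c1, e1, b1 used more than once
relevant: ✗ — unused: c, e, b, n, d, a, c1, b1 — weakening required
unrestricted: ✓ — simply typable at Str -> Str -> (Int -> Str) -> (Str -> Bool) -> Bool -> Int -> (Str -> Str) -> Int -> Bool -> Int; W, C, E all held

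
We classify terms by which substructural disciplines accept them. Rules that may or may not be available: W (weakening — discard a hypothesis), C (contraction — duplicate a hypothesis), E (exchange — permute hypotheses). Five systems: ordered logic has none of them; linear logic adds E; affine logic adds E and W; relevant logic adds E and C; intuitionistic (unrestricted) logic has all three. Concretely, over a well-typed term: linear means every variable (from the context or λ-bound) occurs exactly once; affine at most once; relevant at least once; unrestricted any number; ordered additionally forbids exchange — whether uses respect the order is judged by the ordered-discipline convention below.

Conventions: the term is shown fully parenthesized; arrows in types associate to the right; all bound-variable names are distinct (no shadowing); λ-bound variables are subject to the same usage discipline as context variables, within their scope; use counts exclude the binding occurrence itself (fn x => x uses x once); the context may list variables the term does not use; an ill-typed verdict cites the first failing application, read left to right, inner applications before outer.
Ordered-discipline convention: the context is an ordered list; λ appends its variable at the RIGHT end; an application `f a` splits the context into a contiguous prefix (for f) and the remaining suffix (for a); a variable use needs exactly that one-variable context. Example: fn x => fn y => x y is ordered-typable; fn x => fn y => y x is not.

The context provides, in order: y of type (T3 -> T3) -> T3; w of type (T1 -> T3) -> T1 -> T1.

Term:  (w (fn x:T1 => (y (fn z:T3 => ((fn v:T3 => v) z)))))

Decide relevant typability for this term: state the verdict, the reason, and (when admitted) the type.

no — needs weakening: x unused
use counts: y ×1; w ×1; x (λ-bound) ×0; z (λ-bound) ×1; v (λ-bound) ×1
left-to-right use order: w, y, v, z
typing: the term checks, with type T1 -> T1
summary: ordered ✗ | linear ✗ | affine ✓ | relevant ✗ | unrestricted ✓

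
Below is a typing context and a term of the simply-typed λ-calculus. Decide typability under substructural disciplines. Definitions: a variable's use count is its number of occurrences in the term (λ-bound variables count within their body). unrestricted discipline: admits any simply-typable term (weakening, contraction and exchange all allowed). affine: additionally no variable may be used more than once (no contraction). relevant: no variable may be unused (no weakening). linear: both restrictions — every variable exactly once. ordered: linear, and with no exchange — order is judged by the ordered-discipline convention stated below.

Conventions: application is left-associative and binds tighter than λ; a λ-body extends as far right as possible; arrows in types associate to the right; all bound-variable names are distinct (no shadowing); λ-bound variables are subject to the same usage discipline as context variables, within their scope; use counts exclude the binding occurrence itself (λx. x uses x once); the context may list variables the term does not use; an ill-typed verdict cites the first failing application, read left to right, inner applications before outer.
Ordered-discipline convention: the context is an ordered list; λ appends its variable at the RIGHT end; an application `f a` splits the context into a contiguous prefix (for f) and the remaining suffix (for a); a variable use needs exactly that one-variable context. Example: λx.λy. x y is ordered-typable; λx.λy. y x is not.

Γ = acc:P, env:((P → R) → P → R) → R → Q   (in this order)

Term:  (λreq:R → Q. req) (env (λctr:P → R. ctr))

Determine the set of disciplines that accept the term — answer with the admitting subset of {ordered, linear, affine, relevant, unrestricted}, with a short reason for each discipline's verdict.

admitted in: affine, unrestricted
counts: acc: 0×, env: 1×, req (bound): 1×, ctr (bound): 1×
uses in reading order: req, env, ctr
typing: well-typed — term : R → Q
ordered ✗ (unused: acc — weakening required)
linear ✗ (unused: acc — weakening required)
affine ✓ (none of acc, env, req, ctr used more than once)
relevant ✗ (unused: acc — weakening required)
unrestricted ✓ (simply typable at R → Q; W, C, E all held)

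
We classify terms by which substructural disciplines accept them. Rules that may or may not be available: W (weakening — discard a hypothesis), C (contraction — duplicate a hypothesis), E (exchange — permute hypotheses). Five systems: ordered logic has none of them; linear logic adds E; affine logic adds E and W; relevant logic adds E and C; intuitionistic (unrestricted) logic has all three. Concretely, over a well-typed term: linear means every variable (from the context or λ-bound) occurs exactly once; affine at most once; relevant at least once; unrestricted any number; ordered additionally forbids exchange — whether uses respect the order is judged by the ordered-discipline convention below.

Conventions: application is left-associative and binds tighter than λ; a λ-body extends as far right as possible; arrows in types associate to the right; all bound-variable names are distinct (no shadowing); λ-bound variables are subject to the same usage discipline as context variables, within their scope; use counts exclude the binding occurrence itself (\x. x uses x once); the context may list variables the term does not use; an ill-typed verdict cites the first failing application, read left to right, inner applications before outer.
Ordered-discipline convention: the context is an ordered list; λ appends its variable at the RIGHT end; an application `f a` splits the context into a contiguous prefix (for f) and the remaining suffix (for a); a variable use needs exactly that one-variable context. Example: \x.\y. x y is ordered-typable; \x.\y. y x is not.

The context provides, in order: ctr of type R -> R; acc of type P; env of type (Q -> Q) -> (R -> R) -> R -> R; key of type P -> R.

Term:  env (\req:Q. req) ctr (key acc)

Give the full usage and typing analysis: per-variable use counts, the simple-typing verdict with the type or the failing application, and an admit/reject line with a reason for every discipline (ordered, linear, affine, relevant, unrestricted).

use counts: ctr: 1×, acc: 1×, env: 1×, key: 1×, req (bound): 1×
left-to-right use order: env, req, ctr, key, acc
typing: the term checks, with type R
ordered ✗ (needs exchange: uses follow env, req, ctr, key, acc)
linear ✓ (exactly-once usage across ctr, acc, env, key, req)
affine ✓ (at most one use each (ctr, acc, env, key, req))
relevant ✓ (none of ctr, acc, env, key, req goes unused)
unrestricted ✓ (typability at R is all that's needed)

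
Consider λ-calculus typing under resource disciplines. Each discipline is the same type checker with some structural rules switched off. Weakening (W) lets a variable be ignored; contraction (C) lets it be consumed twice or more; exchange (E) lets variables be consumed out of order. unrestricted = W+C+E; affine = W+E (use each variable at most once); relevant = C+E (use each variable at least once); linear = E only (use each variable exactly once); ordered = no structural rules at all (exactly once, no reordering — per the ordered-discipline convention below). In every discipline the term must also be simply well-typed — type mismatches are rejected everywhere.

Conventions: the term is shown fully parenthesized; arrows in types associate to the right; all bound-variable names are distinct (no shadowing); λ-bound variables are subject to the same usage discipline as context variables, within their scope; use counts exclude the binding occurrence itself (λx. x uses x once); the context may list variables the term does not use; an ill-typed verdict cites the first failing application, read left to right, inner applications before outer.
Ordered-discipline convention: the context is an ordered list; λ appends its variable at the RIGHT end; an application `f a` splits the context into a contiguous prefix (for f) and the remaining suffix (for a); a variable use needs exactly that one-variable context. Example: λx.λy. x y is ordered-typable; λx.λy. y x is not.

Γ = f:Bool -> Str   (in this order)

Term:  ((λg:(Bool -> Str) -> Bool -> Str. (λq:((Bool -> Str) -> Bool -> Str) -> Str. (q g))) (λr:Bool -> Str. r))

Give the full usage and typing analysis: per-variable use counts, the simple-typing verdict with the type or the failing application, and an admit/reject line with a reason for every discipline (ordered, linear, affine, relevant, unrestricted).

use counts: f: 0×, g (λ-bound): 1×, q (λ-bound): 1×, r (λ-bound): 1×
uses in reading order: q, g, r
typing: well-typed at (((Bool -> Str) -> Bool -> Str) -> Str) -> Str
ordered: ✗ — needs weakening: f unused
linear: ✗ — needs weakening: f unused
affine: ✓ — none of f, g, q, r used more than once
relevant: ✗ — needs weakening: f unused
unrestricted: ✓ — type-checks ((((Bool -> Str) -> Bool -> Str) -> Str) -> Str) and nothing is barred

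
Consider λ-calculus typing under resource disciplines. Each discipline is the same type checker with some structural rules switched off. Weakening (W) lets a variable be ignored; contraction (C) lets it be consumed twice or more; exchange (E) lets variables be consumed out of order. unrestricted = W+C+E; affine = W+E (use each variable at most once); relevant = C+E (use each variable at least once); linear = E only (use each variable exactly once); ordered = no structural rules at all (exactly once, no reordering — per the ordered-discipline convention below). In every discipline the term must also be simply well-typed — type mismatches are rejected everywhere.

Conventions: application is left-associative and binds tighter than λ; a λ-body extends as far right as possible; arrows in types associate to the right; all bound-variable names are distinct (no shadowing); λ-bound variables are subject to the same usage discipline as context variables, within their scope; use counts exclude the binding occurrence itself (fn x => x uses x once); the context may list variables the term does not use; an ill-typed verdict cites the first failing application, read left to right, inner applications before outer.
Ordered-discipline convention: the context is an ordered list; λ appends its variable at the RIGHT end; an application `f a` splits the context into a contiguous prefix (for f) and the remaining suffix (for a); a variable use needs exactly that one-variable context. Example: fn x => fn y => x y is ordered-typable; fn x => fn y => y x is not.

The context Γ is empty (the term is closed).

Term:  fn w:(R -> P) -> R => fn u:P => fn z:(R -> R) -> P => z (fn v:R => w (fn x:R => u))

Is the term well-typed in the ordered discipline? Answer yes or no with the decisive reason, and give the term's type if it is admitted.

no — unused: v, x — weakening required
counts: w [bound]: 1; u [bound]: 1; z [bound]: 1; v [bound]: 0; x [bound]: 0
use order (left to right): z, w, u
typing: the term checks, with type ((R -> P) -> R) -> P -> ((R -> R) -> P) -> P
across the five disciplines: ordered ✗, linear ✗, affine ✓, relevant ✗, unrestricted ✓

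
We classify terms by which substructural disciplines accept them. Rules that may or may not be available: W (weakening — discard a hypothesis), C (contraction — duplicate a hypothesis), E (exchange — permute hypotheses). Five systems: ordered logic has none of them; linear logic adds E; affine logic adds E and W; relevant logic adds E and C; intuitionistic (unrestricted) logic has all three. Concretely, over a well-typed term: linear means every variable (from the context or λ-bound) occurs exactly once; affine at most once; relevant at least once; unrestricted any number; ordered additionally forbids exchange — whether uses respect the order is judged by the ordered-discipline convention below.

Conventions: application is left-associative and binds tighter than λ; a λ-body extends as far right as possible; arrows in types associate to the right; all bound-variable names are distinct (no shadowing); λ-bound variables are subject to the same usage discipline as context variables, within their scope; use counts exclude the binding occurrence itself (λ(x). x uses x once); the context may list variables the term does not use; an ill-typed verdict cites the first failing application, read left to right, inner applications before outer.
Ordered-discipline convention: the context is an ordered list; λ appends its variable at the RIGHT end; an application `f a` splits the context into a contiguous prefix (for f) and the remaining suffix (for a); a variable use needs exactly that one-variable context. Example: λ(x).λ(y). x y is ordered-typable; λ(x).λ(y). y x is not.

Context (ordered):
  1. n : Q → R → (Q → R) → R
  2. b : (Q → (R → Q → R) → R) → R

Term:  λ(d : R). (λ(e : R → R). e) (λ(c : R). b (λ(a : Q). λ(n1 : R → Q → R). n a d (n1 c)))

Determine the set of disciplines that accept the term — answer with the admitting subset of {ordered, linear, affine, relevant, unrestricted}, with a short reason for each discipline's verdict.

accepted by: linear, affine, relevant, unrestricted
usage: n ×1, b ×1, d (λ-bound) ×1, e (λ-bound) ×1, c (λ-bound) ×1, a (λ-bound) ×1, n1 (λ-bound) ×1
left-to-right use order: e, b, n, a, d, n1, c
typing: well-typed at R → R → R
ordered: ✗ — needs exchange: uses follow e, b, n, a, d, n1, c
linear: ✓ — exactly-once usage across n, b, d, e, c, a, n1
affine: ✓ — n, b, d, e, c, a, n1: no repeats, contraction unneeded
relevant: ✓ — every one of n, b, d, e, c, a, n1 appears
unrestricted: ✓ — well-typed at R → R → R; no restrictions here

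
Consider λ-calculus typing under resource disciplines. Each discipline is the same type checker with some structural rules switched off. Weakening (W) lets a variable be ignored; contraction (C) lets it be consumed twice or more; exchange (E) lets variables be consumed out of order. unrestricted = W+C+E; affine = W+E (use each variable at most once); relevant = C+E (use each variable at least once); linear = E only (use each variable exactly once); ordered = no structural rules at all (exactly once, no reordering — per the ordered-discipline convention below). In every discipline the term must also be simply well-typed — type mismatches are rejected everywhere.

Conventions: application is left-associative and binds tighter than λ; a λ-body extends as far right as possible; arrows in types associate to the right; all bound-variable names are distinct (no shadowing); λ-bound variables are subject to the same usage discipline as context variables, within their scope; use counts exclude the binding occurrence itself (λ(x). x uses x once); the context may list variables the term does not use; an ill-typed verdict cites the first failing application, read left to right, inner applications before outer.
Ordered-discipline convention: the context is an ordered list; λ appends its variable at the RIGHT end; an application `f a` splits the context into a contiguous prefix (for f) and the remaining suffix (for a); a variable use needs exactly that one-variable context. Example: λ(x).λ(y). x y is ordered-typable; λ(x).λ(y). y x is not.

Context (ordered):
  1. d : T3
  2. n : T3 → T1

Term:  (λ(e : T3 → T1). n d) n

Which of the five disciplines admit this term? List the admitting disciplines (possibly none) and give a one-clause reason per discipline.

admitting disciplines: unrestricted
use counts: d: 1; n: 2; e (λ-bound): 0
use order (left to right): n, d, n
typing: well-typed — term : T1
ordered ✗ (needs contraction — n ×2; e left unused)
linear ✗ (needs contraction — n ×2; e left unused)
affine ✗ (needs contraction — n ×2)
relevant ✗ (e left unused)
unrestricted ✓ (typability at T1 is all that's needed)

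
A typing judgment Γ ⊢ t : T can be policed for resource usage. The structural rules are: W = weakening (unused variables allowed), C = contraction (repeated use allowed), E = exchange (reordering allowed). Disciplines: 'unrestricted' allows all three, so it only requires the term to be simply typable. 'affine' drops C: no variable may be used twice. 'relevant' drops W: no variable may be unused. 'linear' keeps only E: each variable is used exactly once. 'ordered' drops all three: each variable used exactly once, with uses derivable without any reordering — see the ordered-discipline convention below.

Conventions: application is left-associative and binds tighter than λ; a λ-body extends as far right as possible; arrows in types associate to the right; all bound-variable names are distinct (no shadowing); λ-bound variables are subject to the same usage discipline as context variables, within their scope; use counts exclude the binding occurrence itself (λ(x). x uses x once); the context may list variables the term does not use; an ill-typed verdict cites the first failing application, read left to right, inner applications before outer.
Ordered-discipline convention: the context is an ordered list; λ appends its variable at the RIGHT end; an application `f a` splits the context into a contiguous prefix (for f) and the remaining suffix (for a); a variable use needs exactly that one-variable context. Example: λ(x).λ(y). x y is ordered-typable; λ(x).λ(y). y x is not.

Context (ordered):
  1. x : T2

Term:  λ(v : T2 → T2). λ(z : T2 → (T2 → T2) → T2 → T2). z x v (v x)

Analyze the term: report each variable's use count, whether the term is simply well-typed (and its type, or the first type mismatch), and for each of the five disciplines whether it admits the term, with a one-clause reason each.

counts: x: 2×, v (bound): 2×, z (bound): 1×
use order (left to right): z, x, v, v, x
typing: well-typed — term : (T2 → T2) → (T2 → (T2 → T2) → T2 → T2) → T2
ordered: ✗, needs contraction — x ×2, v ×2
linear: ✗, needs contraction — x ×2, v ×2
affine: ✗, needs contraction — x ×2, v ×2
relevant: ✓, x, v, z: all used, weakening unneeded
unrestricted: ✓, type-checks ((T2 → T2) → (T2 → (T2 → T2) → T2 → T2) → T2) and nothing is barred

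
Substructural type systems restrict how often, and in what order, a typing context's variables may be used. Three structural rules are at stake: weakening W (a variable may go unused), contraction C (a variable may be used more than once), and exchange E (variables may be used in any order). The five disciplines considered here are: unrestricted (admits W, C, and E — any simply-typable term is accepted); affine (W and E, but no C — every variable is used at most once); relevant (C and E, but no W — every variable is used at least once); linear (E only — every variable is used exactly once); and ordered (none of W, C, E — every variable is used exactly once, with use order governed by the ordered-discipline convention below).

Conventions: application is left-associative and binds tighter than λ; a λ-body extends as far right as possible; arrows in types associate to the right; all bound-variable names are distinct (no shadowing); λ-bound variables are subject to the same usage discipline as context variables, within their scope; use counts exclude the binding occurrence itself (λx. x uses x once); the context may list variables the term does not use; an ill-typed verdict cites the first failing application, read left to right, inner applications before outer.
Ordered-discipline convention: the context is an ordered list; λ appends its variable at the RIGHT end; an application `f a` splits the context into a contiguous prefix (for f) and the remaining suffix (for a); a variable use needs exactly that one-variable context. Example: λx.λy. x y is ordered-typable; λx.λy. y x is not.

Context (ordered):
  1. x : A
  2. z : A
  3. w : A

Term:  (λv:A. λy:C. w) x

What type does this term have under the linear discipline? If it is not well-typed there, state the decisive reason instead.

not well-typed under linear — unused: z, v, y — weakening required
use counts: x: 1, z: 0, w: 1, v (bound): 0, y (bound): 0
use order (left to right): w, x
typing: well-typed at C → A
across the five disciplines: ordered ✗, linear ✗, affine ✓, relevant ✗, unrestricted ✓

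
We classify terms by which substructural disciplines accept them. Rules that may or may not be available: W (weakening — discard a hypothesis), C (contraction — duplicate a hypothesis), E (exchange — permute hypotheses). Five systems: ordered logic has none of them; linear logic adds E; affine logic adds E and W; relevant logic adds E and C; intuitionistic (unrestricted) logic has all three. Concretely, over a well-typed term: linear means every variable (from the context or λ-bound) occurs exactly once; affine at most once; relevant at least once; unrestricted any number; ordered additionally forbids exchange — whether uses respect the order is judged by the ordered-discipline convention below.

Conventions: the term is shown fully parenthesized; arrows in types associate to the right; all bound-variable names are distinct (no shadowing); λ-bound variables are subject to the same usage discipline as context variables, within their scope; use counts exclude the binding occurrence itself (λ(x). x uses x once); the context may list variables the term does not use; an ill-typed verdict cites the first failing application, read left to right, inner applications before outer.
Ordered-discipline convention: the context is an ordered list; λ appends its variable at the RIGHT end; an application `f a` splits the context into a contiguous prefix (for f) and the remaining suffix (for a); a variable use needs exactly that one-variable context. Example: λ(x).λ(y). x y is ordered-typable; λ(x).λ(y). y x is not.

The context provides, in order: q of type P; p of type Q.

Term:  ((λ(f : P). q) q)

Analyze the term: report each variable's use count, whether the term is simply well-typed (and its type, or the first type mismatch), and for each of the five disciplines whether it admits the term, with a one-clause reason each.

counts: q: 2×, p: 0×, f (bound): 0×
uses in reading order: q, q
typing: ✓ — P
ordered: ✗, needs contraction — q ×2; unused: p, f — weakening required
linear: ✗, needs contraction — q ×2; unused: p, f — weakening required
affine: ✗, needs contraction — q ×2
relevant: ✗, unused: p, f — weakening required
unrestricted: ✓, well-typed at P; no restrictions here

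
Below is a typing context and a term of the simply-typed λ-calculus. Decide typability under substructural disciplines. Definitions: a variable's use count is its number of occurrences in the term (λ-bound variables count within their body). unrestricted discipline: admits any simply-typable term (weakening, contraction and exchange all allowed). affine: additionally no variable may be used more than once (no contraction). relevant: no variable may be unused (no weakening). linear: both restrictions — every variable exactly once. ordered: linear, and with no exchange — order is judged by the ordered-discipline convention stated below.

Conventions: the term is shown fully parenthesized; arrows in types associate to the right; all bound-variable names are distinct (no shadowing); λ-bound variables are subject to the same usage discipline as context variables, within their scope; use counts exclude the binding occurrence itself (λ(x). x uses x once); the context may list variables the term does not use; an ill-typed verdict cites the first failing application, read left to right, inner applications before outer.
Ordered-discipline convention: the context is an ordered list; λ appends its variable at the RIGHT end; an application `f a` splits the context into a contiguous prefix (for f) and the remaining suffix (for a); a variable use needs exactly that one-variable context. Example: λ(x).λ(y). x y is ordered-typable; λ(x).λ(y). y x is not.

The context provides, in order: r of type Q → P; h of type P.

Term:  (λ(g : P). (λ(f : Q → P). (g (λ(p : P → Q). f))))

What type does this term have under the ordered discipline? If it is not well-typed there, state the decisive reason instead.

not well-typed under ordered — the type mismatch rejects it
counts: r=0; h=0; g [bound]=1; f [bound]=1; p [bound]=0
uses in reading order: g, f
typing: ill-typed: non-function type P applied to an argument
across the five disciplines: ordered ✗; linear ✗; affine ✗; relevant ✗; unrestricted ✗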